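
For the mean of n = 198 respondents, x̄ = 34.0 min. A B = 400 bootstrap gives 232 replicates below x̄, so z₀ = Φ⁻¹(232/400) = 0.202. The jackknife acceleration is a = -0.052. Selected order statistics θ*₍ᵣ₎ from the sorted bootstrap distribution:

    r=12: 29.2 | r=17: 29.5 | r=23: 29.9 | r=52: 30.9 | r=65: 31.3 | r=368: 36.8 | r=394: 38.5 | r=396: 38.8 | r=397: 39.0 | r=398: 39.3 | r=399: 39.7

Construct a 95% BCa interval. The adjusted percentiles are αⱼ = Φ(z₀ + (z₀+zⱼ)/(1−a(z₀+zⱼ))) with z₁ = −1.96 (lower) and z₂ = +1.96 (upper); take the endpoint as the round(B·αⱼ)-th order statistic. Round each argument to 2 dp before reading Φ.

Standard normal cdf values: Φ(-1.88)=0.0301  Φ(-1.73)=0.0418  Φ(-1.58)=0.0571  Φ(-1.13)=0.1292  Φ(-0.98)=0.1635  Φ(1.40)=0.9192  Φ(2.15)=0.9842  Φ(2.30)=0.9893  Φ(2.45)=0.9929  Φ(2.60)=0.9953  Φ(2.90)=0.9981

Lower: z₀ + z₁ = 0.202 + (-1.960) = -1.758; 1 − a(z₀+z₁) = 1 − (-0.052)(-1.758) = 0.9086; argument = 0.202 + (-1.758)/0.9086 = -1.7329 → -1.73.
α₁ = Φ(-1.73) = 0.0418; rank = round(400 × 0.0418) = 17; θ*₍17₎ = 29.5.
Upper: z₀ + z₂ = 2.162; 1 − a(z₀+z₂) = 1.1124; argument = 2.1455 → 2.15; α₂ = 0.9842; rank = 394; θ*₍394₎ = 38.5.

(29.5, 38.5)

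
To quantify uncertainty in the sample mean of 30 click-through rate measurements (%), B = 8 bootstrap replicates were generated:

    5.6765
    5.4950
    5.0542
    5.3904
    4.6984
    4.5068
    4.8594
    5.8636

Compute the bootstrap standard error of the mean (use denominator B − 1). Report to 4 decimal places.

Bootstrap SE is the standard deviation of the 8 replicate means.
Mean of replicates: (5.6765 + 5.4950 + 5.0542 + 5.3904 + 4.6984 + 4.5068 + 4.8594 + 5.8636) / 8 = 41.54430 / 8 = 5.19304
Sum of squared deviations: (+0.48346)² + (+0.30196)² + (−0.13884)² + (+0.19736)² + (−0.49464)² + (−0.68624)² + (−0.33364)² + (+0.67056)² = 1.65970
Variance = 1.65970 / 7 = 0.23710
SE* = √0.23710

SE* = 0.4869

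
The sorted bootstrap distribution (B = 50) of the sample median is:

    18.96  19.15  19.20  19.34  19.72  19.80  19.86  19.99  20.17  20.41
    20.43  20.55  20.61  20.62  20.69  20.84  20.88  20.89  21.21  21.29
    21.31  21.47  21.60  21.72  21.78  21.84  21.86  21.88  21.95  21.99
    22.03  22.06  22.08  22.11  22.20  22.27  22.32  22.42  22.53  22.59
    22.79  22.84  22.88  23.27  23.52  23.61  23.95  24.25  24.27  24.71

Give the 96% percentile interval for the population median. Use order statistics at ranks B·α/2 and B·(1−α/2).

α = 0.04; lower rank = 50 × 0.020 = 1; upper rank = 50 × 0.980 = 49.
The 1st smallest replicate is 18.96; the 49th is 24.27.

(18.96, 24.27)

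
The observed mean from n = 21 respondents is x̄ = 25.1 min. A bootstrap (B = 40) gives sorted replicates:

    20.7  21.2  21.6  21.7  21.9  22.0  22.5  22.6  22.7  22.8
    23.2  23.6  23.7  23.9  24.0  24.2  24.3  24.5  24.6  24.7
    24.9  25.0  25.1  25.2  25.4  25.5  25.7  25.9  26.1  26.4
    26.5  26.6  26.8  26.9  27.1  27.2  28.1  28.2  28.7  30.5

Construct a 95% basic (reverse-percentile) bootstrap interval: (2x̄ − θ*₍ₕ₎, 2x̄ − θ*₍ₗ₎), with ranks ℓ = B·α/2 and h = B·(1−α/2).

Percentile endpoints at ranks 1 and 39: θ*₍1₎ = 20.7, θ*₍39₎ = 28.7.
Basic interval reflects these around x̄:
  lower = 2 × 25.1 − 28.7 = 21.5
  upper = 2 × 25.1 − 20.7 = 29.5

(21.5, 29.5)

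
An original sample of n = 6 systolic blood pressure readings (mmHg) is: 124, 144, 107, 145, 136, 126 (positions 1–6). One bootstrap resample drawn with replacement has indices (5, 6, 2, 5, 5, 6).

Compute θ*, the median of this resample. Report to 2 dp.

θ* = 136.00

Resample values: 136, 126, 144, 136, 136, 126.
Sorted: 126, 126, 136, 136, 136, 144
Median = average of the two middle values = 136.00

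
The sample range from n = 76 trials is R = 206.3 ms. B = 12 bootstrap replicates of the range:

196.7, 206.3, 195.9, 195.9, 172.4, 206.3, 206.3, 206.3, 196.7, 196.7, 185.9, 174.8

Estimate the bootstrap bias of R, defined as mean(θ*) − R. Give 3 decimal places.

bias = −11.283

mean(θ*) = (196.7 + 206.3 + 195.9 + 195.9 + 172.4 + 206.3 + 206.3 + 206.3 + 196.7 + 196.7 + 185.9 + 174.8) / 12 = 195.0167
bias = 195.0167 − 206.3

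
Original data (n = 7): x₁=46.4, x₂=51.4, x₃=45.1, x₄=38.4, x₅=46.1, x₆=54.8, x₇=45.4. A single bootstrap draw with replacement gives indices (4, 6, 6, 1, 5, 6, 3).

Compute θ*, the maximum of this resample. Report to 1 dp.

Resample values: 38.4, 54.8, 54.8, 46.4, 46.1, 54.8, 45.1.
Maximum = 54.8

θ* = 54.8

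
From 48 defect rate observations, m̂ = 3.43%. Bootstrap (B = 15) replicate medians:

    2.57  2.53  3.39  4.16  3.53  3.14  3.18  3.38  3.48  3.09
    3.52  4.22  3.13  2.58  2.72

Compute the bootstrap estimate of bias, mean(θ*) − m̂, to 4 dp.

bias = −0.1887

mean(θ*) = (2.57 + 2.53 + 3.39 + 4.16 + 3.53 + 3.14 + 3.18 + 3.38 + 3.48 + 3.09 + 3.52 + 4.22 + 3.13 + 2.58 + 2.72) / 15 = 3.24133
bias = 3.24133 − 3.43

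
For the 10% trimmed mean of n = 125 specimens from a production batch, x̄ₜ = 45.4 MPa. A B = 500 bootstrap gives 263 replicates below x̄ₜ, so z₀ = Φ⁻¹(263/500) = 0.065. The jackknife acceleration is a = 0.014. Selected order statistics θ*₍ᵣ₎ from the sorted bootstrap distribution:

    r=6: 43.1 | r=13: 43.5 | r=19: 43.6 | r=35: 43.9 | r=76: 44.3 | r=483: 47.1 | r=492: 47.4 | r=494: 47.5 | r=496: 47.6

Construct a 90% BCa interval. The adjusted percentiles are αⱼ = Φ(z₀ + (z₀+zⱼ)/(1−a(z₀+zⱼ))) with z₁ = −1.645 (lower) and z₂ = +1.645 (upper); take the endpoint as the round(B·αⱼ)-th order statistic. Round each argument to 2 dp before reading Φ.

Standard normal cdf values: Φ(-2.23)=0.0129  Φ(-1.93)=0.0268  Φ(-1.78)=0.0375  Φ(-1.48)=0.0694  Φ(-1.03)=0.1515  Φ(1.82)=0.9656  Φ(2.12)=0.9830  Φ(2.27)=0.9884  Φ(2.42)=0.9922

Lower: z₀ + z₁ = 0.065 + (-1.645) = -1.580; 1 − a(z₀+z₁) = 1 − (0.014)(-1.580) = 1.0221; argument = 0.065 + (-1.580)/1.0221 = -1.4808 → -1.48.
α₁ = Φ(-1.48) = 0.0694; rank = round(500 × 0.0694) = 35; θ*₍35₎ = 43.9.
Upper: z₀ + z₂ = 1.710; 1 − a(z₀+z₂) = 0.9761; argument = 1.8169 → 1.82; α₂ = 0.9656; rank = 483; θ*₍483₎ = 47.1.

(43.9, 47.1)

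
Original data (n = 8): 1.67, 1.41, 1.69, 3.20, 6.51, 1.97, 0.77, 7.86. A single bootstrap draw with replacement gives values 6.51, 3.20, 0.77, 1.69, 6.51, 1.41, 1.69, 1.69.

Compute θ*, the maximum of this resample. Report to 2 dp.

θ* = 6.51

Maximum = 6.51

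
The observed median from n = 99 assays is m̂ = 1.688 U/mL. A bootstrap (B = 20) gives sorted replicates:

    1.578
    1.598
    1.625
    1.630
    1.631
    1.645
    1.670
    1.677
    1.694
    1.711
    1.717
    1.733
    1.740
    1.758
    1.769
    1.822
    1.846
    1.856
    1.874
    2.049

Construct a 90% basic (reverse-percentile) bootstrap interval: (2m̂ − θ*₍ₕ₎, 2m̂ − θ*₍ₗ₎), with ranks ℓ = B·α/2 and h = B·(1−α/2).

(1.502, 1.798)

Percentile endpoints at ranks 1 and 19: θ*₍1₎ = 1.578, θ*₍19₎ = 1.874.
Basic interval reflects these around m̂:
  lower = 2 × 1.688 − 1.874 = 1.502
  upper = 2 × 1.688 − 1.578 = 1.798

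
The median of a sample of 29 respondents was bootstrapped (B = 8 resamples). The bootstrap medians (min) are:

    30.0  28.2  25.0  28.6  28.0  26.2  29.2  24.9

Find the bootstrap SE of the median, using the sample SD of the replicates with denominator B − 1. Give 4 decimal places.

SE* = 1.9194

Bootstrap SE is the standard deviation of the 8 replicate medians.
Mean of replicates: (30.0 + 28.2 + 25.0 + 28.6 + 28.0 + 26.2 + 29.2 + 24.9) / 8 = 220.10000 / 8 = 27.51250
Sum of squared deviations: (+2.48750)² + (+0.68750)² + (−2.51250)² + (+1.08750)² + (+0.48750)² + (−1.31250)² + (+1.68750)² + (−2.61250)² = 25.78875
Variance = 25.78875 / 7 = 3.68411
SE* = √3.68411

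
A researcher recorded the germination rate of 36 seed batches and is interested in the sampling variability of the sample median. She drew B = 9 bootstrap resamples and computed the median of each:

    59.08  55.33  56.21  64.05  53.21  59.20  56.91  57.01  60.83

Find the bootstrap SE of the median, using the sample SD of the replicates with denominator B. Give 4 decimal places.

Bootstrap SE is the standard deviation of the 9 replicate medians.
Mean of replicates: (59.08 + 55.33 + 56.21 + 64.05 + 53.21 + 59.20 + 56.91 + 57.01 + 60.83) / 9 = 521.83000 / 9 = 57.98111
Sum of squared deviations: (+1.09889)² + (−2.65111)² + (−1.77111)² + (+6.06889)² + (−4.77111)² + (+1.21889)² + (−1.07111)² + (−0.97111)² + (+2.84889)² = 82.65989
Variance = 82.65989 / 9 = 9.18443
SE* = √9.18443

SE* = 3.0306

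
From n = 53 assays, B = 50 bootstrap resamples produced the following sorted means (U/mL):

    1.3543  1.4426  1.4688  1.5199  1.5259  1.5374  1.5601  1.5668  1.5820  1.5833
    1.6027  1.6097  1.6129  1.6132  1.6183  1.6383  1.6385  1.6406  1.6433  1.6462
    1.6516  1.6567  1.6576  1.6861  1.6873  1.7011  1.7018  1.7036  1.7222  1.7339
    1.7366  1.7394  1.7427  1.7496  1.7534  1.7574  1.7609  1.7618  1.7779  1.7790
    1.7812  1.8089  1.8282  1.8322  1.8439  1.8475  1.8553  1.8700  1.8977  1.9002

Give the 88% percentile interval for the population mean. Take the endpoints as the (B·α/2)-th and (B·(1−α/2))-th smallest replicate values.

(1.4688, 1.8553)

α = 0.12; lower rank = 50 × 0.060 = 3; upper rank = 50 × 0.940 = 47.
The 3rd smallest replicate is 1.4688; the 47th is 1.8553.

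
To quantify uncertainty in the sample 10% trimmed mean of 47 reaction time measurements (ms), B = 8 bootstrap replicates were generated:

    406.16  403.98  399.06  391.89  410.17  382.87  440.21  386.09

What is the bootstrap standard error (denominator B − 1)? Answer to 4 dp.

SE* = 18.0296

Bootstrap SE is the standard deviation of the 8 replicate 10% trimmed means.
Mean of replicates: (406.16 + 403.98 + 399.06 + 391.89 + 410.17 + 382.87 + 440.21 + 386.09) / 8 = 3220.43000 / 8 = 402.55375
Sum of squared deviations: (+3.60625)² + (+1.42625)² + (−3.49375)² + (−10.66375)² + (+7.61625)² + (−19.68375)² + (+37.65625)² + (−16.46375)² = 2275.46659
Variance = 2275.46659 / 7 = 325.06666
SE* = √325.06666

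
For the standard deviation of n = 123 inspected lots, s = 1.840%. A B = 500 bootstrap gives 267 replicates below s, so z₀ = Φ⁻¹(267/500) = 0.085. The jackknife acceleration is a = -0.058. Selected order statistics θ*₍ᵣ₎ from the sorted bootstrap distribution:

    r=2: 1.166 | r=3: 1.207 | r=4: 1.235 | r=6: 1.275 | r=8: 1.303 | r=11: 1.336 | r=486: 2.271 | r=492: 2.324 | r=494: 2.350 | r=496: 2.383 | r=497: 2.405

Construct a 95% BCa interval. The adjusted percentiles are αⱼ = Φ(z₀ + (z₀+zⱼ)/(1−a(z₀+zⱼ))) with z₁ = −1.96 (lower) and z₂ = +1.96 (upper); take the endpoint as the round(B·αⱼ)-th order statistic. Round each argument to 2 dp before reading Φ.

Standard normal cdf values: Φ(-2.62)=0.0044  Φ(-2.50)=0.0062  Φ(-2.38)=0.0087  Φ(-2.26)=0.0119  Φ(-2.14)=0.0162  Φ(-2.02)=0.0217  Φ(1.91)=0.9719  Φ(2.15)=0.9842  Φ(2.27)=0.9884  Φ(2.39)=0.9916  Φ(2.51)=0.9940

(1.336, 2.271)

Lower: z₀ + z₁ = 0.085 + (-1.960) = -1.875; 1 − a(z₀+z₁) = 1 − (-0.058)(-1.875) = 0.8912; argument = 0.085 + (-1.875)/0.8912 = -2.0188 → -2.02.
α₁ = Φ(-2.02) = 0.0217; rank = round(500 × 0.0217) = 11; θ*₍11₎ = 1.336.
Upper: z₀ + z₂ = 2.045; 1 − a(z₀+z₂) = 1.1186; argument = 1.9132 → 1.91; α₂ = 0.9719; rank = 486; θ*₍486₎ = 2.271.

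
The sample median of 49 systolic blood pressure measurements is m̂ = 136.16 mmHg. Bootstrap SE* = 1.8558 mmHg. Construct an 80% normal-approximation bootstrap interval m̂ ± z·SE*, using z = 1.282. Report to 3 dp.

(133.781, 138.539)

Margin = 1.282 × 1.8558 = 2.3791
Interval: 136.16 ± 2.3791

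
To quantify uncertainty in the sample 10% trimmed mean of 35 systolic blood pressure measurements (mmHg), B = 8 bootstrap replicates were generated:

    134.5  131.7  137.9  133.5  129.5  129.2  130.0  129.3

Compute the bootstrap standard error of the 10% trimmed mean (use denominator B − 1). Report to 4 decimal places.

Bootstrap SE is the standard deviation of the 8 replicate 10% trimmed means.
Mean of replicates: (134.5 + 131.7 + 137.9 + 133.5 + 129.5 + 129.2 + 130.0 + 129.3) / 8 = 1055.60000 / 8 = 131.95000
Sum of squared deviations: (+2.55000)² + (−0.25000)² + (+5.95000)² + (+1.55000)² + (−2.45000)² + (−2.75000)² + (−1.95000)² + (−2.65000)² = 68.76000
Variance = 68.76000 / 7 = 9.82286
SE* = √9.82286

SE* = 3.1341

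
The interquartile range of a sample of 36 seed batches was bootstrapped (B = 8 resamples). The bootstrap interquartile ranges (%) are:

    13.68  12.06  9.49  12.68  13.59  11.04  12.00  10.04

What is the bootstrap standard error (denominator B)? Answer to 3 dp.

SE* = 1.442

Bootstrap SE is the standard deviation of the 8 replicate interquartile ranges.
Mean of replicates: (13.68 + 12.06 + 9.49 + 12.68 + 13.59 + 11.04 + 12.00 + 10.04) / 8 = 94.5800 / 8 = 11.8225
Sum of squared deviations: (+1.8575)² + (+0.2375)² + (−2.3325)² + (+0.8575)² + (+1.7675)² + (−0.7825)² + (+0.1775)² + (−1.7825)² = 16.6278
Variance = 16.6278 / 8 = 2.0785
SE* = √2.0785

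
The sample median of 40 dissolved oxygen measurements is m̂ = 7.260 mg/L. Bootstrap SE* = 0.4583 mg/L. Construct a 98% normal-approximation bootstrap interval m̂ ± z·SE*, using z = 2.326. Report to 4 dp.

Margin = 2.326 × 0.4583 = 1.06601
Interval: 7.260 ± 1.06601

(6.1940, 8.3260)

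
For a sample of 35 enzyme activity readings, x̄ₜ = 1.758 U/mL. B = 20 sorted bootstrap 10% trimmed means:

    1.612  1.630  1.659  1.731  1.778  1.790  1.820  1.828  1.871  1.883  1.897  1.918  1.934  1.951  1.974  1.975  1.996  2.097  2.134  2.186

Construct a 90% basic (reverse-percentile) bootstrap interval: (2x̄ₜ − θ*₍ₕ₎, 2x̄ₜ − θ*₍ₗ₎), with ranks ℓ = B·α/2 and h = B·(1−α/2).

(1.382, 1.904)

Percentile endpoints at ranks 1 and 19: θ*₍1₎ = 1.612, θ*₍19₎ = 2.134.
Basic interval reflects these around x̄ₜ:
  lower = 2 × 1.758 − 2.134 = 1.382
  upper = 2 × 1.758 − 1.612 = 1.904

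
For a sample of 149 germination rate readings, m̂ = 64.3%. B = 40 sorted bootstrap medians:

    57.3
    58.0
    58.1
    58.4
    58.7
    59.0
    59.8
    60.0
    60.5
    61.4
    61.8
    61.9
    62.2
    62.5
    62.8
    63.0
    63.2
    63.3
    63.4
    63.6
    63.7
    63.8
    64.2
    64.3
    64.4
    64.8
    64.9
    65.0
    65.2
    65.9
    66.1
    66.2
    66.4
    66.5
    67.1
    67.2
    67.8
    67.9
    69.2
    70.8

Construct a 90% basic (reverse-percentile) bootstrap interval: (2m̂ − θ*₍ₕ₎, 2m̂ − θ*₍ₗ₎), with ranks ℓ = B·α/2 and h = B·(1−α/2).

(60.7, 70.6)

Percentile endpoints at ranks 2 and 38: θ*₍2₎ = 58.0, θ*₍38₎ = 67.9.
Basic interval reflects these around m̂:
  lower = 2 × 64.3 − 67.9 = 60.7
  upper = 2 × 64.3 − 58.0 = 70.6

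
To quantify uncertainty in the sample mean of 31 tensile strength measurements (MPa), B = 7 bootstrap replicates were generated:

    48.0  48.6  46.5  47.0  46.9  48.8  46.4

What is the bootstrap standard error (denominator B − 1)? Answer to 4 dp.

SE* = 0.9964

Bootstrap SE is the standard deviation of the 7 replicate means.
Mean of replicates: (48.0 + 48.6 + 46.5 + 47.0 + 46.9 + 48.8 + 46.4) / 7 = 332.20000 / 7 = 47.45714
Sum of squared deviations: (+0.54286)² + (+1.14286)² + (−0.95714)² + (−0.45714)² + (−0.55714)² + (+1.34286)² + (−1.05714)² = 5.95714
Variance = 5.95714 / 6 = 0.99286
SE* = √0.99286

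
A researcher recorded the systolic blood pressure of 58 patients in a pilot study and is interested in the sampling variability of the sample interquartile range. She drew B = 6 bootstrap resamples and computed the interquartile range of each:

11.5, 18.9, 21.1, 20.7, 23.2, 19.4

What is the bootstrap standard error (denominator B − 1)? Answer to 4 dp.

Bootstrap SE is the standard deviation of the 6 replicate interquartile ranges.
Mean of replicates: (11.5 + 18.9 + 21.1 + 20.7 + 23.2 + 19.4) / 6 = 114.80000 / 6 = 19.13333
Sum of squared deviations: (−7.63333)² + (−0.23333)² + (+1.96667)² + (+1.56667)² + (+4.06667)² + (+0.26667)² = 81.25333
Variance = 81.25333 / 5 = 16.25067
SE* = √16.25067

SE* = 4.0312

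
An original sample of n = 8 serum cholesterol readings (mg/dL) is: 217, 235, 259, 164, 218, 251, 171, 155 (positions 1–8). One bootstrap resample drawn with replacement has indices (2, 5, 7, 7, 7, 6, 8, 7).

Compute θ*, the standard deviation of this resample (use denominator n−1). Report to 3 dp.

Resample values: 235, 218, 171, 171, 171, 251, 155, 171.
Mean = 192.8750; sum of squared deviations = 9132.8750
s² = 9132.8750 / 7 = 1304.6964
s = √1304.6964 = 36.121

θ* = 36.121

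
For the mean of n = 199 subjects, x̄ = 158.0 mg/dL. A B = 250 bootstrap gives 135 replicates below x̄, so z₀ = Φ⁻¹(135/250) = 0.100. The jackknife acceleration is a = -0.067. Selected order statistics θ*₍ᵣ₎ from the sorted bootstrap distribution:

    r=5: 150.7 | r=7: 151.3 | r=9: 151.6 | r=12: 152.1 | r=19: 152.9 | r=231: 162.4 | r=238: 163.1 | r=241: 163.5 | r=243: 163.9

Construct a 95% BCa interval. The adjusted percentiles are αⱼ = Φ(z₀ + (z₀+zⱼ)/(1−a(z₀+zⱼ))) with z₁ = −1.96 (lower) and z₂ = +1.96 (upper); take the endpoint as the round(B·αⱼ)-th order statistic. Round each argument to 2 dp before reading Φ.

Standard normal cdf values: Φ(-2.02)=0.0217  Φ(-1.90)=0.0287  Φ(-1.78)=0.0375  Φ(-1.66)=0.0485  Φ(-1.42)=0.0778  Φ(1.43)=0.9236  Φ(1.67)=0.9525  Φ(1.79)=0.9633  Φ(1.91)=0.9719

(150.7, 163.9)

Lower: z₀ + z₁ = 0.100 + (-1.960) = -1.860; 1 − a(z₀+z₁) = 1 − (-0.067)(-1.860) = 0.8754; argument = 0.100 + (-1.860)/0.8754 = -2.0248 → -2.02.
α₁ = Φ(-2.02) = 0.0217; rank = round(250 × 0.0217) = 5; θ*₍5₎ = 150.7.
Upper: z₀ + z₂ = 2.060; 1 − a(z₀+z₂) = 1.1380; argument = 1.9102 → 1.91; α₂ = 0.9719; rank = 243; θ*₍243₎ = 163.9.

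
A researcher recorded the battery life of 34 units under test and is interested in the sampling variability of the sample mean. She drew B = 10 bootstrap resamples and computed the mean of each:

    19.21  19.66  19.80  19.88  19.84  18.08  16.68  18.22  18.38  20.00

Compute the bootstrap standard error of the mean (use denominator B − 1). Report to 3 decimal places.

Bootstrap SE is the standard deviation of the 10 replicate means.
Mean of replicates: (19.21 + 19.66 + 19.80 + 19.88 + 19.84 + 18.08 + 16.68 + 18.22 + 18.38 + 20.00) / 10 = 189.7500 / 10 = 18.9750
Sum of squared deviations: (+0.2350)² + (+0.6850)² + (+0.8250)² + (+0.9050)² + (+0.8650)² + (−0.8950)² + (−2.2950)² + (−0.7550)² + (−0.5950)² + (+1.0250)² = 10.8151
Variance = 10.8151 / 9 = 1.2017
SE* = √1.2017

SE* = 1.096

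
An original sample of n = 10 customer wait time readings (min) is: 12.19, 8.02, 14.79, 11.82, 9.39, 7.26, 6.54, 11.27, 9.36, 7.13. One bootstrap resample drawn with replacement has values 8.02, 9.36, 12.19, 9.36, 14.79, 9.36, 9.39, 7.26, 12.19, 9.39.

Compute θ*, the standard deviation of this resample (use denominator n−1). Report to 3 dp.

Mean = 10.1310; sum of squared deviations = 45.7657
s² = 45.7657 / 9 = 5.0851
s = √5.0851 = 2.255

θ* = 2.255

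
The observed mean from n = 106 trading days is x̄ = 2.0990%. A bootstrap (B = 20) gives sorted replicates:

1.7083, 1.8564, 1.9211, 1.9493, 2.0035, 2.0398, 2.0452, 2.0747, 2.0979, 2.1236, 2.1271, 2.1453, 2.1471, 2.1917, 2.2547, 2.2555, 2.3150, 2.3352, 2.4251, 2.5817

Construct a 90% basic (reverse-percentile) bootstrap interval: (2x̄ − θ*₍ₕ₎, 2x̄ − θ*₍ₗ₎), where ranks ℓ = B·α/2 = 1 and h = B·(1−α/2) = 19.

(1.7729, 2.4897)

Percentile endpoints at ranks 1 and 19: θ*₍1₎ = 1.7083, θ*₍19₎ = 2.4251.
Basic interval reflects these around x̄:
  lower = 2 × 2.0990 − 2.4251 = 1.7729
  upper = 2 × 2.0990 − 1.7083 = 2.4897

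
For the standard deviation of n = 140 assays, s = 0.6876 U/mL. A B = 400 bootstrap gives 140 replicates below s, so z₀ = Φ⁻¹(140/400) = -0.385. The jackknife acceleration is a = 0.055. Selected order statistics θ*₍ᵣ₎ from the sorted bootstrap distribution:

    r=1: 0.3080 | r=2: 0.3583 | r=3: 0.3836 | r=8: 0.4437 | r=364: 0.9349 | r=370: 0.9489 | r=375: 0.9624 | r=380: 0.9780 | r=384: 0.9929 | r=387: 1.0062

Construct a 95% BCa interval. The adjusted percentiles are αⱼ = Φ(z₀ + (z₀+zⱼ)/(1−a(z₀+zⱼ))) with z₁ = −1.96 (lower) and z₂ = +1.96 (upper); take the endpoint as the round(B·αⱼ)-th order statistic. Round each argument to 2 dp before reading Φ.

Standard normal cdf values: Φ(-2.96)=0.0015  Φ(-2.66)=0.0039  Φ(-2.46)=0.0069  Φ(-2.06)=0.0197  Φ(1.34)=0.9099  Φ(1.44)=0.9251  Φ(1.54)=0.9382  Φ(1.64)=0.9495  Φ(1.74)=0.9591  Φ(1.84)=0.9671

(0.3836, 0.9349)

Lower: z₀ + z₁ = -0.385 + (-1.960) = -2.345; 1 − a(z₀+z₁) = 1 − (0.055)(-2.345) = 1.1290; argument = -0.385 + (-2.345)/1.1290 = -2.4621 → -2.46.
α₁ = Φ(-2.46) = 0.0069; rank = round(400 × 0.0069) = 3; θ*₍3₎ = 0.3836.
Upper: z₀ + z₂ = 1.575; 1 − a(z₀+z₂) = 0.9134; argument = 1.3394 → 1.34; α₂ = 0.9099; rank = 364; θ*₍364₎ = 0.9349.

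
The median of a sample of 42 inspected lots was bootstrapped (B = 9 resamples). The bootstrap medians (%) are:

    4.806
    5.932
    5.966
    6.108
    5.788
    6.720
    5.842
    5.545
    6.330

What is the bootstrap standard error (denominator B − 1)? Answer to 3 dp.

Bootstrap SE is the standard deviation of the 9 replicate medians.
Mean of replicates: (4.806 + 5.932 + 5.966 + 6.108 + 5.788 + 6.720 + 5.842 + 5.545 + 6.330) / 9 = 53.0370 / 9 = 5.8930
Sum of squared deviations: (−1.0870)² + (+0.0390)² + (+0.0730)² + (+0.2150)² + (−0.1050)² + (+0.8270)² + (−0.0510)² + (−0.3480)² + (+0.4370)² = 2.2443
Variance = 2.2443 / 8 = 0.2805
SE* = √0.2805

SE* = 0.530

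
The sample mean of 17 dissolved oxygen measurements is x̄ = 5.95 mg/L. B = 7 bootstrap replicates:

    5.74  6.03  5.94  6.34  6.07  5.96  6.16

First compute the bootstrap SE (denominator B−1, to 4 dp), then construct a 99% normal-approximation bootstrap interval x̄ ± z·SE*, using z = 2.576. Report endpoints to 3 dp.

(5.466, 6.434)

Mean of replicates = 6.0343; sum of squared deviations = 0.2116; SE* = √(0.2116/6) = 0.1878
Margin = 2.576 × 0.1878 = 0.4838
Interval: 5.95 ± 0.4838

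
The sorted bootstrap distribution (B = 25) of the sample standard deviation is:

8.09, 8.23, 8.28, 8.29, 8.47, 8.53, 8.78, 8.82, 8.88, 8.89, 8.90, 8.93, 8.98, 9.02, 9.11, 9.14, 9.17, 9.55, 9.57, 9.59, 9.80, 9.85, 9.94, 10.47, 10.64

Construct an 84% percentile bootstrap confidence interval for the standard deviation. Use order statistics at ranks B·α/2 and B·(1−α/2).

(8.23, 9.94)

α = 0.16; lower rank = 25 × 0.080 = 2; upper rank = 25 × 0.920 = 23.
The 2nd smallest replicate is 8.23; the 23rd is 9.94.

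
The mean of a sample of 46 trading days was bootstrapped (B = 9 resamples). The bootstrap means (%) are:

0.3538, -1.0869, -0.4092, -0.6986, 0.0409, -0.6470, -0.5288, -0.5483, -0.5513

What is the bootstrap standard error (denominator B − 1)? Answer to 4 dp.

Bootstrap SE is the standard deviation of the 9 replicate means.
Mean of replicates: (0.3538 + (-1.0869) + (-0.4092) + (-0.6986) + 0.0409 + (-0.6470) + (-0.5288) + (-0.5483) + (-0.5513)) / 9 = -4.07540 / 9 = -0.45282
Sum of squared deviations: (+0.80662)² + (−0.63408)² + (+0.04362)² + (−0.24578)² + (+0.49372)² + (−0.19418)² + (−0.07598)² + (−0.09548)² + (−0.09848)² = 1.42106
Variance = 1.42106 / 8 = 0.17763
SE* = √0.17763

SE* = 0.4215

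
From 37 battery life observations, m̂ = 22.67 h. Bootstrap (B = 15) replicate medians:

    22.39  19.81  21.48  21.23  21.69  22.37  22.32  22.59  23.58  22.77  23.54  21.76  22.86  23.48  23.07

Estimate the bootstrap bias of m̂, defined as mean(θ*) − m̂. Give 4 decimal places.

mean(θ*) = (22.39 + 19.81 + 21.48 + 21.23 + 21.69 + 22.37 + 22.32 + 22.59 + 23.58 + 22.77 + 23.54 + 21.76 + 22.86 + 23.48 + 23.07) / 15 = 22.32933
bias = 22.32933 − 22.67

bias = −0.3407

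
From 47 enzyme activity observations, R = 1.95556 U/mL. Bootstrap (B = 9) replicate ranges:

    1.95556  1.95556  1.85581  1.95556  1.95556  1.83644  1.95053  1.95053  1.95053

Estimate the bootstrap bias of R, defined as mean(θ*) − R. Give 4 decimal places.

bias = −0.0260

mean(θ*) = (1.95556 + 1.95556 + 1.85581 + 1.95556 + 1.95556 + 1.83644 + 1.95053 + 1.95053 + 1.95053) / 9 = 1.92956
bias = 1.92956 − 1.95556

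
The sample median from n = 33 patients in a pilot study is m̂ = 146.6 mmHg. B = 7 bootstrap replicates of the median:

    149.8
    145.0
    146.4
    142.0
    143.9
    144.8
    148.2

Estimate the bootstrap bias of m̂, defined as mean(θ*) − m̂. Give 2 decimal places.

mean(θ*) = (149.8 + 145.0 + 146.4 + 142.0 + 143.9 + 144.8 + 148.2) / 7 = 145.729
bias = 145.729 − 146.6

bias = −0.87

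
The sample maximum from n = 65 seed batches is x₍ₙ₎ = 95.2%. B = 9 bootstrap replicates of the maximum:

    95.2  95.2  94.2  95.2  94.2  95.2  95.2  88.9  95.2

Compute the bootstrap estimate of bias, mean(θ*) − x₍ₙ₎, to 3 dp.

mean(θ*) = (95.2 + 95.2 + 94.2 + 95.2 + 94.2 + 95.2 + 95.2 + 88.9 + 95.2) / 9 = 94.2778
bias = 94.2778 − 95.2

bias = −0.922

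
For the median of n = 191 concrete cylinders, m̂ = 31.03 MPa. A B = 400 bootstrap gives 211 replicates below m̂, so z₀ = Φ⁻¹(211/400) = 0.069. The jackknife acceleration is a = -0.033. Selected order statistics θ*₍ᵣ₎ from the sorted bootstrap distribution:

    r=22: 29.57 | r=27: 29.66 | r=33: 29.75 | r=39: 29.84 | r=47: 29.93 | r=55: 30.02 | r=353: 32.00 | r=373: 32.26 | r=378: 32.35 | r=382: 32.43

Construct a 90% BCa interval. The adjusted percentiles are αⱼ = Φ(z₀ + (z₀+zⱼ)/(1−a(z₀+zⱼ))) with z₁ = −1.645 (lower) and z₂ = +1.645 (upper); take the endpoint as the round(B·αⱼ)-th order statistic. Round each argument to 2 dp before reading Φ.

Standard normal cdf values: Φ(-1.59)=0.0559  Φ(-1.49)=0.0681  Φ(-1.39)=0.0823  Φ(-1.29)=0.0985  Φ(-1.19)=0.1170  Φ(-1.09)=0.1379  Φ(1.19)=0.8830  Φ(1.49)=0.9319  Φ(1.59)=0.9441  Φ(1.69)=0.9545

(29.57, 32.43)

Lower: z₀ + z₁ = 0.069 + (-1.645) = -1.576; 1 − a(z₀+z₁) = 1 − (-0.033)(-1.576) = 0.9480; argument = 0.069 + (-1.576)/0.9480 = -1.5935 → -1.59.
α₁ = Φ(-1.59) = 0.0559; rank = round(400 × 0.0559) = 22; θ*₍22₎ = 29.57.
Upper: z₀ + z₂ = 1.714; 1 − a(z₀+z₂) = 1.0566; argument = 1.6912 → 1.69; α₂ = 0.9545; rank = 382; θ*₍382₎ = 32.43.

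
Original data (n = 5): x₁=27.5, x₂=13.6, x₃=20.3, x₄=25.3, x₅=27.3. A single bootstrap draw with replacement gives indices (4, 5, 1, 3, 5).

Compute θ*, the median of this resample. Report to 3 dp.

Resample values: 25.3, 27.3, 27.5, 20.3, 27.3.
Sorted: 20.3, 25.3, 27.3, 27.3, 27.5
Median = middle value = 27.300

θ* = 27.300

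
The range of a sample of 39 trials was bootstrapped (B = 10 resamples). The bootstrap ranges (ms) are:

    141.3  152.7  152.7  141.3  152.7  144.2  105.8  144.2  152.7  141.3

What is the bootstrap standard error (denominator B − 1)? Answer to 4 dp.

Bootstrap SE is the standard deviation of the 10 replicate ranges.
Mean of replicates: (141.3 + 152.7 + 152.7 + 141.3 + 152.7 + 144.2 + 105.8 + 144.2 + 152.7 + 141.3) / 10 = 1428.90000 / 10 = 142.89000
Sum of squared deviations: (−1.59000)² + (+9.81000)² + (+9.81000)² + (−1.59000)² + (+9.81000)² + (+1.31000)² + (−37.09000)² + (+1.31000)² + (+9.81000)² + (−1.59000)² = 1771.62900
Variance = 1771.62900 / 9 = 196.84767
SE* = √196.84767

SE* = 14.0302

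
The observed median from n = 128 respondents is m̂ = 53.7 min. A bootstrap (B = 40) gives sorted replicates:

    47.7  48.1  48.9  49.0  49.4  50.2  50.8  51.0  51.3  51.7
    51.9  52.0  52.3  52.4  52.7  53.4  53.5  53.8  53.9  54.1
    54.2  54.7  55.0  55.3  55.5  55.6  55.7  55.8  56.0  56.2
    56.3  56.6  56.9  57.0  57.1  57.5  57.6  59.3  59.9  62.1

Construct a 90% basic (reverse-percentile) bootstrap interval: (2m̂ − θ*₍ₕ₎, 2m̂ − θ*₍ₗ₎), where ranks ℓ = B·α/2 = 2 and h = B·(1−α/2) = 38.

Percentile endpoints at ranks 2 and 38: θ*₍2₎ = 48.1, θ*₍38₎ = 59.3.
Basic interval reflects these around m̂:
  lower = 2 × 53.7 − 59.3 = 48.1
  upper = 2 × 53.7 − 48.1 = 59.3

(48.1, 59.3)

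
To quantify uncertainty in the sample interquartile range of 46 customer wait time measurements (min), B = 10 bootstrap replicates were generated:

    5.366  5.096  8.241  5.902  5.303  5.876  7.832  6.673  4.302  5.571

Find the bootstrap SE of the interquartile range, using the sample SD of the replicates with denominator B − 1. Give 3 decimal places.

SE* = 1.230

Bootstrap SE is the standard deviation of the 10 replicate interquartile ranges.
Mean of replicates: (5.366 + 5.096 + 8.241 + 5.902 + 5.303 + 5.876 + 7.832 + 6.673 + 4.302 + 5.571) / 10 = 60.1620 / 10 = 6.0162
Sum of squared deviations: (−0.6502)² + (−0.9202)² + (+2.2248)² + (−0.1142)² + (−0.7132)² + (−0.1402)² + (+1.8158)² + (+0.6568)² + (−1.7142)² + (−0.4452)² = 13.6258
Variance = 13.6258 / 9 = 1.5140
SE* = √1.5140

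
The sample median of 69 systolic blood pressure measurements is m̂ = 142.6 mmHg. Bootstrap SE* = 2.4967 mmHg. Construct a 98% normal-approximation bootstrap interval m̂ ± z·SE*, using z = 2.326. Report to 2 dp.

Margin = 2.326 × 2.4967 = 5.807
Interval: 142.6 ± 5.807

(136.79, 148.41)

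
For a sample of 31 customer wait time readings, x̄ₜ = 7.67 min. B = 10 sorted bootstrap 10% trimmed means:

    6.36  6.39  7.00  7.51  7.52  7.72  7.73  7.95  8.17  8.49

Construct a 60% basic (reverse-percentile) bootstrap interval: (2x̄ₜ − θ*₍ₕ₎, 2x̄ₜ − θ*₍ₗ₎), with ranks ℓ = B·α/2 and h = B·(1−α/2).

(7.39, 8.95)

Percentile endpoints at ranks 2 and 8: θ*₍2₎ = 6.39, θ*₍8₎ = 7.95.
Basic interval reflects these around x̄ₜ:
  lower = 2 × 7.67 − 7.95 = 7.39
  upper = 2 × 7.67 − 6.39 = 8.95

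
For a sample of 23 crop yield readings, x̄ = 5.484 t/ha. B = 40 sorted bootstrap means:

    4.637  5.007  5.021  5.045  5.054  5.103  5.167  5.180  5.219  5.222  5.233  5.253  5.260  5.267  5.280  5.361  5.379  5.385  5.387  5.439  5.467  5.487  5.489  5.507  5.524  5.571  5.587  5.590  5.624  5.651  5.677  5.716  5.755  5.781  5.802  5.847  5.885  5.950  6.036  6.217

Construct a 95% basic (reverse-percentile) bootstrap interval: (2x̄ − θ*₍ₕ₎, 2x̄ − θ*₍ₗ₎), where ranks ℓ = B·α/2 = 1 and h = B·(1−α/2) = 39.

Percentile endpoints at ranks 1 and 39: θ*₍1₎ = 4.637, θ*₍39₎ = 6.036.
Basic interval reflects these around x̄:
  lower = 2 × 5.484 − 6.036 = 4.932
  upper = 2 × 5.484 − 4.637 = 6.331

(4.932, 6.331)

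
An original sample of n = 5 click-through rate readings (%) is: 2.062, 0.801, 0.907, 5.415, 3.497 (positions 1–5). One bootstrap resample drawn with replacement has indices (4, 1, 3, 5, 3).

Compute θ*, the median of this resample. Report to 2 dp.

θ* = 2.06

Resample values: 5.415, 2.062, 0.907, 3.497, 0.907.
Sorted: 0.907, 0.907, 2.062, 3.497, 5.415
Median = middle value = 2.06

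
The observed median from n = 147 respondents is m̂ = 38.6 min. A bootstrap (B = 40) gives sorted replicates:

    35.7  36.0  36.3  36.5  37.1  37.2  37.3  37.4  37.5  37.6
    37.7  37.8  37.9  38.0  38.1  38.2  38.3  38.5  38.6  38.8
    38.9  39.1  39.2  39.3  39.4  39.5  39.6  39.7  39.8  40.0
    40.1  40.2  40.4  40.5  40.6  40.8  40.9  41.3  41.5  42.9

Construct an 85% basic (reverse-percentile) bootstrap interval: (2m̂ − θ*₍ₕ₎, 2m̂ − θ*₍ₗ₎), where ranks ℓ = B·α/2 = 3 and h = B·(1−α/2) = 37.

(36.3, 40.9)

Percentile endpoints at ranks 3 and 37: θ*₍3₎ = 36.3, θ*₍37₎ = 40.9.
Basic interval reflects these around m̂:
  lower = 2 × 38.6 − 40.9 = 36.3
  upper = 2 × 38.6 − 36.3 = 40.9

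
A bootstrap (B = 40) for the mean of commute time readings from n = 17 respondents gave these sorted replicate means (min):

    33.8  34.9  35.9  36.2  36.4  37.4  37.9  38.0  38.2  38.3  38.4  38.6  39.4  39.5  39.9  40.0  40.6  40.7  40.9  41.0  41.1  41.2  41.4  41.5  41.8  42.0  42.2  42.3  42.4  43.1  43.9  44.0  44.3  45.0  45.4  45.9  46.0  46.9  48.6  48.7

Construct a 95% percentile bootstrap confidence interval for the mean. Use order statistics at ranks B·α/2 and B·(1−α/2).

(33.8, 48.6)

α = 0.05; lower rank = 40 × 0.025 = 1; upper rank = 40 × 0.975 = 39.
The 1st smallest replicate is 33.8; the 39th is 48.6.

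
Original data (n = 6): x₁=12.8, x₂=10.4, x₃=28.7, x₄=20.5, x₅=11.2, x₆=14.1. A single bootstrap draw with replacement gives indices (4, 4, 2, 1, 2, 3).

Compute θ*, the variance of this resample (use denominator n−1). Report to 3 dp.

Resample values: 20.5, 20.5, 10.4, 12.8, 10.4, 28.7.
Mean = 17.2167; sum of squared deviations = 265.8683
s² = 265.8683 / 5 = 53.1737

θ* = 53.174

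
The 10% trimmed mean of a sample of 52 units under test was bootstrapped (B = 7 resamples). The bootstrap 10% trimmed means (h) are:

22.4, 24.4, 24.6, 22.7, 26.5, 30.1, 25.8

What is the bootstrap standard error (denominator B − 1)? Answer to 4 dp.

SE* = 2.6188

Bootstrap SE is the standard deviation of the 7 replicate 10% trimmed means.
Mean of replicates: (22.4 + 24.4 + 24.6 + 22.7 + 26.5 + 30.1 + 25.8) / 7 = 176.50000 / 7 = 25.21429
Sum of squared deviations: (−2.81429)² + (−0.81429)² + (−0.61429)² + (−2.51429)² + (+1.28571)² + (+4.88571)² + (+0.58571)² = 41.14857
Variance = 41.14857 / 6 = 6.85810
SE* = √6.85810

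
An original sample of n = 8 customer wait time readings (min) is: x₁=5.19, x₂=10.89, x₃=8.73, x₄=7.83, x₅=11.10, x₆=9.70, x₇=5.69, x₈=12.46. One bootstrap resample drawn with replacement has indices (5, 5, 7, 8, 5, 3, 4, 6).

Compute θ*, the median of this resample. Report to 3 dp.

Resample values: 11.10, 11.10, 5.69, 12.46, 11.10, 8.73, 7.83, 9.70.
Sorted: 5.69, 7.83, 8.73, 9.70, 11.10, 11.10, 11.10, 12.46
Median = average of the two middle values = 10.400

θ* = 10.400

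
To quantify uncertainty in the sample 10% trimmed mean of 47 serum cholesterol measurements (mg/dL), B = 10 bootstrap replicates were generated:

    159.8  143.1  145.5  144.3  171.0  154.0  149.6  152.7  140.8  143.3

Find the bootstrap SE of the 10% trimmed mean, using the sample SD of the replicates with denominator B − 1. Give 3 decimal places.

Bootstrap SE is the standard deviation of the 10 replicate 10% trimmed means.
Mean of replicates: (159.8 + 143.1 + 145.5 + 144.3 + 171.0 + 154.0 + 149.6 + 152.7 + 140.8 + 143.3) / 10 = 1504.1000 / 10 = 150.4100
Sum of squared deviations: (+9.3900)² + (−7.3100)² + (−4.9100)² + (−6.1100)² + (+20.5900)² + (+3.5900)² + (−0.8100)² + (+2.2900)² + (−9.6100)² + (−7.1100)² = 788.6890
Variance = 788.6890 / 9 = 87.6321
SE* = √87.6321

SE* = 9.361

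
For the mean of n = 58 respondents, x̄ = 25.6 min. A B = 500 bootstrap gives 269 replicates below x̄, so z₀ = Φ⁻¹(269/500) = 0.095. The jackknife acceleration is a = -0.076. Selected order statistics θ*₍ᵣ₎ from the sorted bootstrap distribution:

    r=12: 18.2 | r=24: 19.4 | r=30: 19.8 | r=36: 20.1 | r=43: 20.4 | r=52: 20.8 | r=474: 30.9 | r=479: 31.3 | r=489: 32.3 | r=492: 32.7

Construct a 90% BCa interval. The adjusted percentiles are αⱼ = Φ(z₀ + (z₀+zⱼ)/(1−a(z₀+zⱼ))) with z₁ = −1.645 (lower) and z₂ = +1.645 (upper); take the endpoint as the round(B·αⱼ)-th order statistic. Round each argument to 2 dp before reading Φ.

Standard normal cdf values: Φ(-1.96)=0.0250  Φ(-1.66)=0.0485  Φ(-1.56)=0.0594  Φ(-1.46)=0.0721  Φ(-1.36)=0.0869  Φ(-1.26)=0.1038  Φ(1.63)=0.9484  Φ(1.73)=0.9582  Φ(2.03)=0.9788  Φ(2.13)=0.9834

(19.4, 30.9)

Lower: z₀ + z₁ = 0.095 + (-1.645) = -1.550; 1 − a(z₀+z₁) = 1 − (-0.076)(-1.550) = 0.8822; argument = 0.095 + (-1.550)/0.8822 = -1.6620 → -1.66.
α₁ = Φ(-1.66) = 0.0485; rank = round(500 × 0.0485) = 24; θ*₍24₎ = 19.4.
Upper: z₀ + z₂ = 1.740; 1 − a(z₀+z₂) = 1.1322; argument = 1.6318 → 1.63; α₂ = 0.9484; rank = 474; θ*₍474₎ = 30.9.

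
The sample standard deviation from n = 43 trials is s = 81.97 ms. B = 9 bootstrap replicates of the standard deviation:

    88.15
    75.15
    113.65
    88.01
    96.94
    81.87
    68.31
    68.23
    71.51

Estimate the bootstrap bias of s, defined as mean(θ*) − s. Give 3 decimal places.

mean(θ*) = (88.15 + 75.15 + 113.65 + 88.01 + 96.94 + 81.87 + 68.31 + 68.23 + 71.51) / 9 = 83.5356
bias = 83.5356 − 81.97

bias = +1.566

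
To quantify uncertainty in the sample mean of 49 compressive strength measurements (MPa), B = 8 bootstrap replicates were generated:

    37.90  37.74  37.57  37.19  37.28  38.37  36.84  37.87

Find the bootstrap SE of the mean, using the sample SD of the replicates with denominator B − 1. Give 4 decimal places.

Bootstrap SE is the standard deviation of the 8 replicate means.
Mean of replicates: (37.90 + 37.74 + 37.57 + 37.19 + 37.28 + 38.37 + 36.84 + 37.87) / 8 = 300.76000 / 8 = 37.59500
Sum of squared deviations: (+0.30500)² + (+0.14500)² + (−0.02500)² + (−0.40500)² + (−0.31500)² + (+0.77500)² + (−0.75500)² + (+0.27500)² = 1.62420
Variance = 1.62420 / 7 = 0.23203
SE* = √0.23203

SE* = 0.4817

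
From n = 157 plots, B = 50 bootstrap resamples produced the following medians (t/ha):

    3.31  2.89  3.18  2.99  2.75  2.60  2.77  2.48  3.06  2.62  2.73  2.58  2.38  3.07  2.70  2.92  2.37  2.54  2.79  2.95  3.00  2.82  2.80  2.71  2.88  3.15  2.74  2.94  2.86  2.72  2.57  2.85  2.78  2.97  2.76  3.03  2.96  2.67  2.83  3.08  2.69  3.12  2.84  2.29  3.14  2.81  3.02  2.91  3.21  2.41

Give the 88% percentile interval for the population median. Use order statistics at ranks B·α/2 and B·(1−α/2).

Sorted replicates: 2.29, 2.37, 2.38, 2.41, 2.48, 2.54, 2.57, 2.58, 2.60, 2.62, 2.67, 2.69, 2.70, 2.71, 2.72, 2.73, 2.74, 2.75, 2.76, 2.77, 2.78, 2.79, 2.80, 2.81, 2.82, 2.83, 2.84, 2.85, 2.86, 2.88, 2.89, 2.91, 2.92, 2.94, 2.95, 2.96, 2.97, 2.99, 3.00, 3.02, 3.03, 3.06, 3.07, 3.08, 3.12, 3.14, 3.15, 3.18, 3.21, 3.31
α = 0.12; lower rank = 50 × 0.060 = 3; upper rank = 50 × 0.940 = 47.
The 3rd smallest replicate is 2.38; the 47th is 3.15.

(2.38, 3.15)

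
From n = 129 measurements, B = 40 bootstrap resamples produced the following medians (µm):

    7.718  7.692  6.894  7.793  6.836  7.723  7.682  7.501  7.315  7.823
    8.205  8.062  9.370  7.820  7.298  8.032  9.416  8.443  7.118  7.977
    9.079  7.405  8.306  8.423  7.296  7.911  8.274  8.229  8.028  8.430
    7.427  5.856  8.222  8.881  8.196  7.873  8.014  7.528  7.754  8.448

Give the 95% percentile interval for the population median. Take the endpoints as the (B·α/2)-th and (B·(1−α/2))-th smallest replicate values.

Sorted replicates: 5.856, 6.836, 6.894, 7.118, 7.296, 7.298, 7.315, 7.405, 7.427, 7.501, 7.528, 7.682, 7.692, 7.718, 7.723, 7.754, 7.793, 7.820, 7.823, 7.873, 7.911, 7.977, 8.014, 8.028, 8.032, 8.062, 8.196, 8.205, 8.222, 8.229, 8.274, 8.306, 8.423, 8.430, 8.443, 8.448, 8.881, 9.079, 9.370, 9.416
α = 0.05; lower rank = 40 × 0.025 = 1; upper rank = 40 × 0.975 = 39.
The 1st smallest replicate is 5.856; the 39th is 9.370.

(5.856, 9.370)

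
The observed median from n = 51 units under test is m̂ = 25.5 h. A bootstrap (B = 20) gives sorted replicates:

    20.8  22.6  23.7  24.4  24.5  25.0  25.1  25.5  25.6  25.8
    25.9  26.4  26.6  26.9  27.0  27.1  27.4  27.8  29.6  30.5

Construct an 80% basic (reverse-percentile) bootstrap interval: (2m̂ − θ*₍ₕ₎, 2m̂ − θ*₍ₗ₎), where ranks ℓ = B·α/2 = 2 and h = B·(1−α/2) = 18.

(23.2, 28.4)

Percentile endpoints at ranks 2 and 18: θ*₍2₎ = 22.6, θ*₍18₎ = 27.8.
Basic interval reflects these around m̂:
  lower = 2 × 25.5 − 27.8 = 23.2
  upper = 2 × 25.5 − 22.6 = 28.4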